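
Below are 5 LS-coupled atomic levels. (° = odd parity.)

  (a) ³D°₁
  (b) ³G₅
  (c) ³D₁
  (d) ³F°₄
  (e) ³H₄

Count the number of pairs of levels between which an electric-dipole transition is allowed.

(a)–(b): forbidden (ΔL, ΔJ).
(a)–(c): allowed.
(a)–(d): forbidden (parity, ΔJ).
(a)–(e): forbidden (ΔL, ΔJ).
(b)–(c): forbidden (parity, ΔL, ΔJ).
(b)–(d): allowed.
(b)–(e): forbidden (parity).
(c)–(d): forbidden (ΔJ).
(c)–(e): forbidden (parity, ΔL, ΔJ).
(d)–(e): forbidden (ΔL).
Allowed pairs: 2 of 10.

2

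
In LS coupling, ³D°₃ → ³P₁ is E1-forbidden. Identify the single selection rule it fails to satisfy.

Initial level: S=1, L=2, J=3, parity odd. Final level: S=1, L=1, J=1, parity even.
ΔL = 0, ±1 (not L=0↔0): L: 2 → 1, ΔL = -1 — passes.
ΔJ = 0, ±1 (not J=0↔0): J: 3 → 1, ΔJ = -2 — fails.
Parity must change: odd → even — passes.
ΔS = 0: S: 1 → 1 — passes.

the ΔJ = 0, ±1 rule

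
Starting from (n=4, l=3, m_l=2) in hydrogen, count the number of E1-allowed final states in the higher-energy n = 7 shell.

5

E1 requires Δl = ±1, so l_f ∈ {2, 4}; with 0 ≤ l_f ≤ n_f−1 = 6, the allowed l_f values are {2, 4}.
For l_f = 2: m_f ∈ {m_i−1, m_i, m_i+1} ∩ [−2, 2] = {1, 2} → 2 states.
For l_f = 4: m_f ∈ {m_i−1, m_i, m_i+1} ∩ [−4, 4] = {1, 2, 3} → 3 states.
Total: 5.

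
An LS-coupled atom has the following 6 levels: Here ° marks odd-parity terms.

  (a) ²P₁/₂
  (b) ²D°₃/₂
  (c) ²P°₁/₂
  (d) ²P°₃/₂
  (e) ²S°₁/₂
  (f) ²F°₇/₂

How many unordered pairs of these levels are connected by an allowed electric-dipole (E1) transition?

4

(a)–(b): allowed.
(a)–(c): allowed.
(a)–(d): allowed.
(a)–(e): allowed.
(a)–(f): forbidden (ΔL, ΔJ).
(b)–(c): forbidden (parity).
(b)–(d): forbidden (parity).
(b)–(e): forbidden (parity, ΔL).
(b)–(f): forbidden (parity, ΔJ).
(c)–(d): forbidden (parity).
(c)–(e): forbidden (parity).
(c)–(f): forbidden (parity, ΔL, ΔJ).
(d)–(e): forbidden (parity).
(d)–(f): forbidden (parity, ΔL, ΔJ).
(e)–(f): forbidden (parity, ΔL, ΔJ).
Allowed pairs: 4 of 15.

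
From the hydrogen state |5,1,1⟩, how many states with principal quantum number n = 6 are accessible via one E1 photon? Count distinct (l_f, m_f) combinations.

E1 requires Δl = ±1, so l_f ∈ {0, 2}; with 0 ≤ l_f ≤ n_f−1 = 5, the allowed l_f values are {0, 2}.
For l_f = 0: m_f ∈ {m_i−1, m_i, m_i+1} ∩ [−0, 0] = {0} → 1 state.
For l_f = 2: m_f ∈ {m_i−1, m_i, m_i+1} ∩ [−2, 2] = {0, 1, 2} → 3 states.
Total: 4.

4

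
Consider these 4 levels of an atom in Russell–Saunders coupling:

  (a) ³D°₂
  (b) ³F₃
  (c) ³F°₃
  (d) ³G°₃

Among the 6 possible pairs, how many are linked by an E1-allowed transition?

3

(a)–(b): allowed.
(a)–(c): forbidden (parity).
(a)–(d): forbidden (parity, ΔL).
(b)–(c): allowed.
(b)–(d): allowed.
(c)–(d): forbidden (parity).
Allowed pairs: 3 of 6.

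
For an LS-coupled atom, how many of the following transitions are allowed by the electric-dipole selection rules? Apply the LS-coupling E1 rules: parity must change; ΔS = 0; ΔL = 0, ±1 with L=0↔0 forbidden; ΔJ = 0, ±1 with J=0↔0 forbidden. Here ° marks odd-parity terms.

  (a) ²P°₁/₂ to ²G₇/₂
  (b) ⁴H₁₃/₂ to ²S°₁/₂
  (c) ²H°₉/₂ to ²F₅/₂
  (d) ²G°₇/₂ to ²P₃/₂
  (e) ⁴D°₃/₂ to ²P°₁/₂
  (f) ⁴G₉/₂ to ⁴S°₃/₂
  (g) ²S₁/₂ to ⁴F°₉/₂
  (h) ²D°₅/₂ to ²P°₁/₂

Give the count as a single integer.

0

(a) forbidden (ΔL, ΔJ fail)
(b) forbidden (ΔS, ΔL, ΔJ fail)
(c) forbidden (ΔL, ΔJ fail)
(d) forbidden (ΔL, ΔJ fail)
(e) forbidden (parity, ΔS fail)
(f) forbidden (ΔL, ΔJ fail)
(g) forbidden (ΔS, ΔL, ΔJ fail)
(h) forbidden (parity, ΔJ fail)
Total allowed: 0 of 8.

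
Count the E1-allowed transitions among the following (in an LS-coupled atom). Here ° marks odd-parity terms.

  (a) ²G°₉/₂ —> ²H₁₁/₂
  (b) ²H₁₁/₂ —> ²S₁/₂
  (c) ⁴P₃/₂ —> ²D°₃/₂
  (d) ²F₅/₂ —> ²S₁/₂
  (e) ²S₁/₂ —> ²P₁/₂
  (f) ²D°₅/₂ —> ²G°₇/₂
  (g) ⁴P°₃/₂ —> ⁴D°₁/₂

1

(a) allowed
(b) forbidden (parity, ΔL, ΔJ fail)
(c) forbidden (ΔS fails)
(d) forbidden (parity, ΔL, ΔJ fail)
(e) forbidden (parity fails)
(f) forbidden (parity, ΔL fail)
(g) forbidden (parity fails)
Total allowed: 1 of 7.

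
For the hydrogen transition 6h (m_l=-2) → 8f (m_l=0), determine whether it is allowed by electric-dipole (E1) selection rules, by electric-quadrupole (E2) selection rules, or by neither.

Δl = 3 − 5 = -2; l_i + l_f = 8.
Δm_l = +2.
E1 (Δl = ±1, |Δm_l| ≤ 1): not satisfied.
E2 (Δl = 0,±2, l_i+l_f ≥ 2, |Δm_l| ≤ 2): satisfied.

E2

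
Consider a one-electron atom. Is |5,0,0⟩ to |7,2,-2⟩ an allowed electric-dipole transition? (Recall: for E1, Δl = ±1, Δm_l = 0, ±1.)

forbidden

Initial l = 0, final l = 2, so Δl = +2. E1 requires Δl = ±1: fails.
Δm_l = -2 − (0) = -2. E1 requires Δm_l = 0, ±1: fails.
The transition is electric-dipole forbidden.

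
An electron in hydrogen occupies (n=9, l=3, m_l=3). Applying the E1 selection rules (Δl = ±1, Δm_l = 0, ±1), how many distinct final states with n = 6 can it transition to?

E1 requires Δl = ±1, so l_f ∈ {2, 4}; with 0 ≤ l_f ≤ n_f−1 = 5, the allowed l_f values are {2, 4}.
For l_f = 2: m_f ∈ {m_i−1, m_i, m_i+1} ∩ [−2, 2] = {2} → 1 state.
For l_f = 4: m_f ∈ {m_i−1, m_i, m_i+1} ∩ [−4, 4] = {2, 3, 4} → 3 states.
Total: 4.

4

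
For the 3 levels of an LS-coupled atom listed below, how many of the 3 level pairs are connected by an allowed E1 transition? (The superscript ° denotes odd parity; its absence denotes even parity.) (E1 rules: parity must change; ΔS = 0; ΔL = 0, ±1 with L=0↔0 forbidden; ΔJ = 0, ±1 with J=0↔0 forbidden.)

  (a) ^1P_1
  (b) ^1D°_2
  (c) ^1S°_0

(a)–(b): allowed.
(a)–(c): allowed.
(b)–(c): forbidden (parity, ΔL, ΔJ).
Allowed pairs: 2 of 3.

2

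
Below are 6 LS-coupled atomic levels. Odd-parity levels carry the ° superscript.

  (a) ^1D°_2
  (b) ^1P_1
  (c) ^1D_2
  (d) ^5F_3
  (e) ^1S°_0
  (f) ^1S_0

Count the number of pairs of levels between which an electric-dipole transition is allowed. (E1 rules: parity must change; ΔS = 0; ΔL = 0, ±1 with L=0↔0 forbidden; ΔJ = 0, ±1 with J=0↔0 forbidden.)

(a)–(b): allowed.
(a)–(c): allowed.
(a)–(d): forbidden (ΔS).
(a)–(e): forbidden (parity, ΔL, ΔJ).
(a)–(f): forbidden (ΔL, ΔJ).
(b)–(c): forbidden (parity).
(b)–(d): forbidden (parity, ΔS, ΔL, ΔJ).
(b)–(e): allowed.
(b)–(f): forbidden (parity).
(c)–(d): forbidden (parity, ΔS).
(c)–(e): forbidden (ΔL, ΔJ).
(c)–(f): forbidden (parity, ΔL, ΔJ).
(d)–(e): forbidden (ΔS, ΔL, ΔJ).
(d)–(f): forbidden (parity, ΔS, ΔL, ΔJ).
(e)–(f): forbidden (ΔL, ΔJ).
Allowed pairs: 3 of 15.

3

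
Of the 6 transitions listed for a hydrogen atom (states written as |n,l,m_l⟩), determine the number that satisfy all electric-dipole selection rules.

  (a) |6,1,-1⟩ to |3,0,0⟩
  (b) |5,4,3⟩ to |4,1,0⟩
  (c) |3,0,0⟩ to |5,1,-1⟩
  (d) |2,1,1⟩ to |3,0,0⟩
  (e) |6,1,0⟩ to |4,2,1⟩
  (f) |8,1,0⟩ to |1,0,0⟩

(a) allowed
(b) forbidden — Δl = -3 (E1 requires Δl = ±1); Δm_l = -3 (E1 requires Δm_l = 0, ±1)
(c) allowed
(d) allowed
(e) allowed
(f) allowed
Total allowed: 5 of 6.

5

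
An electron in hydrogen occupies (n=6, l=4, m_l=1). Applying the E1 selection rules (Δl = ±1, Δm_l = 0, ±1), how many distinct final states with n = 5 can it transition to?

E1 requires Δl = ±1, so l_f ∈ {3, 5}; with 0 ≤ l_f ≤ n_f−1 = 4, the allowed l_f values are {3}.
For l_f = 3: m_f ∈ {m_i−1, m_i, m_i+1} ∩ [−3, 3] = {0, 1, 2} → 3 states.
Total: 3.

3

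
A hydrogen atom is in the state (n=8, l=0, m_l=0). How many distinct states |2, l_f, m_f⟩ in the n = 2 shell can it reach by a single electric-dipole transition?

3

E1 requires Δl = ±1, so l_f ∈ {-1, 1}; with 0 ≤ l_f ≤ n_f−1 = 1, the allowed l_f values are {1}.
For l_f = 1: m_f ∈ {m_i−1, m_i, m_i+1} ∩ [−1, 1] = {-1, 0, 1} → 3 states.
Total: 3.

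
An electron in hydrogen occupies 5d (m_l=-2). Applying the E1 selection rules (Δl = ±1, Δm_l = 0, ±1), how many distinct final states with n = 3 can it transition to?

E1 requires Δl = ±1, so l_f ∈ {1, 3}; with 0 ≤ l_f ≤ n_f−1 = 2, the allowed l_f values are {1}.
For l_f = 1: m_f ∈ {m_i−1, m_i, m_i+1} ∩ [−1, 1] = {-1} → 1 state.
Total: 1.

1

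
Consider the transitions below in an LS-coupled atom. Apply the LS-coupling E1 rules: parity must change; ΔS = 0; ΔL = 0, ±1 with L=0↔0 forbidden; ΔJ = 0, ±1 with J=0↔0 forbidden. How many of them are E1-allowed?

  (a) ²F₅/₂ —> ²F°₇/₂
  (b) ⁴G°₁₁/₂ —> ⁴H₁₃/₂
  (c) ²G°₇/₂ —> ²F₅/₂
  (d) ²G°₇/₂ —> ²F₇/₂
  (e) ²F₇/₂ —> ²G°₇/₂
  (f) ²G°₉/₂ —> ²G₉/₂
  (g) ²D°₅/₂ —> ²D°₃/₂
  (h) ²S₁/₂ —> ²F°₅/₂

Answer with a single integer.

6

(a) allowed
(b) allowed
(c) allowed
(d) allowed
(e) allowed
(f) allowed
(g) forbidden (parity fails)
(h) forbidden (ΔL, ΔJ fail)
Total allowed: 6 of 8.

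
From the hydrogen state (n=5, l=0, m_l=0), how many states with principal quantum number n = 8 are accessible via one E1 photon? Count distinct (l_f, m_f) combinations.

3

E1 requires Δl = ±1, so l_f ∈ {-1, 1}; with 0 ≤ l_f ≤ n_f−1 = 7, the allowed l_f values are {1}.
For l_f = 1: m_f ∈ {m_i−1, m_i, m_i+1} ∩ [−1, 1] = {-1, 0, 1} → 3 states.
Total: 3.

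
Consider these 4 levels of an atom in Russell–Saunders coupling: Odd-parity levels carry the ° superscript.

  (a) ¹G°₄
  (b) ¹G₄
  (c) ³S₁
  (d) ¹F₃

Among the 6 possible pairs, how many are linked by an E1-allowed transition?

(a)–(b): allowed.
(a)–(c): forbidden (ΔS, ΔL, ΔJ).
(a)–(d): allowed.
(b)–(c): forbidden (parity, ΔS, ΔL, ΔJ).
(b)–(d): forbidden (parity).
(c)–(d): forbidden (parity, ΔS, ΔL, ΔJ).
Allowed pairs: 2 of 6.

2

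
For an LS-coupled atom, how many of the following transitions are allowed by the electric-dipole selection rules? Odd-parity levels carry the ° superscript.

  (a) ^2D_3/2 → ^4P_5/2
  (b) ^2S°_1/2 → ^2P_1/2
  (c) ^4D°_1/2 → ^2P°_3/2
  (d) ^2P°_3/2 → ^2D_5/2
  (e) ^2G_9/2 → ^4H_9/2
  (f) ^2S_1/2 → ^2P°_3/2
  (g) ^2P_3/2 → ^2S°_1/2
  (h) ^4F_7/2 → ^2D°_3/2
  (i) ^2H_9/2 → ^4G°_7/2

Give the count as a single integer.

(a) forbidden (parity, ΔS fail)
(b) allowed
(c) forbidden (parity, ΔS fail)
(d) allowed
(e) forbidden (parity, ΔS fail)
(f) allowed
(g) allowed
(h) forbidden (ΔS, ΔJ fail)
(i) forbidden (ΔS fails)
Total allowed: 4 of 9.

4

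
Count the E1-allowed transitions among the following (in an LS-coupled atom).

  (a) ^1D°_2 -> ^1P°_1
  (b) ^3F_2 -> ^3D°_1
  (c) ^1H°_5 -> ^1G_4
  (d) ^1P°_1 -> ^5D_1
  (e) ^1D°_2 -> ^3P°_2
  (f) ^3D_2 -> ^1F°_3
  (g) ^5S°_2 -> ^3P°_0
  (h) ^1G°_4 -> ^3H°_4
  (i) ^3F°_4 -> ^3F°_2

(a) forbidden (parity fails)
(b) allowed
(c) allowed
(d) forbidden (ΔS fails)
(e) forbidden (parity, ΔS fail)
(f) forbidden (ΔS fails)
(g) forbidden (parity, ΔS, ΔJ fail)
(h) forbidden (parity, ΔS fail)
(i) forbidden (parity, ΔJ fail)
Total allowed: 2 of 9.

2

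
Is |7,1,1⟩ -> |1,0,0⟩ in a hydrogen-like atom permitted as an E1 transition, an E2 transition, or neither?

E1

Δl = 0 − 1 = -1; l_i + l_f = 1.
Δm_l = -1.
E1 (Δl = ±1, |Δm_l| ≤ 1): satisfied.
E2 (Δl = 0,±2, l_i+l_f ≥ 2, |Δm_l| ≤ 2): not satisfied.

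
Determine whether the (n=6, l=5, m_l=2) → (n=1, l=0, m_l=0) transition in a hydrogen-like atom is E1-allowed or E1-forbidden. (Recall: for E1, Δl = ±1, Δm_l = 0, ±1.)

forbidden

Δl = 0 − 5 = -5; the E1 rule Δl = ±1 is violated.
Δm_l = 0 − (2) = -2. E1 requires Δm_l = 0, ±1: violated.
The transition is electric-dipole forbidden.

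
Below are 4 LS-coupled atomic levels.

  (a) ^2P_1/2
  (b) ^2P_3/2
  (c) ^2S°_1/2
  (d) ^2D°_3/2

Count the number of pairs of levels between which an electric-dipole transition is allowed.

(a)–(b): forbidden (parity).
(a)–(c): allowed.
(a)–(d): allowed.
(b)–(c): allowed.
(b)–(d): allowed.
(c)–(d): forbidden (parity, ΔL).
Allowed pairs: 4 of 6.

4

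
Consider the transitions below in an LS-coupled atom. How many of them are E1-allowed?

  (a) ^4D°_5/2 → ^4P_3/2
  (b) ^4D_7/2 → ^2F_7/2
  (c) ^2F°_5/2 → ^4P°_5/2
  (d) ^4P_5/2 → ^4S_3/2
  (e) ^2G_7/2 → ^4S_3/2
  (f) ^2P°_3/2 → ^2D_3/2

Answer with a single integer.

2

(a) allowed
(b) forbidden (parity, ΔS fail)
(c) forbidden (parity, ΔS, ΔL fail)
(d) forbidden (parity fails)
(e) forbidden (parity, ΔS, ΔL, ΔJ fail)
(f) allowed
Total allowed: 2 of 6.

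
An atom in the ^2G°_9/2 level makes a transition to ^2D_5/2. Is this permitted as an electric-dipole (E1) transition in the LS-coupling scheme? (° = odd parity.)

Reading off the term symbols: S 1/2→1/2, L 4→2, J 9/2→5/2, parity odd→even.
Parity must change: odd → even — ✓.
ΔS = 0: S: 1/2 → 1/2 — ✓.
ΔL = 0, ±1 (not L=0↔0): L: 4 → 2, ΔL = -2 — ✗.
ΔJ = 0, ±1 (not J=0↔0): J: 9/2 → 5/2, ΔJ = -2 — ✗.
Rule(s) violated: ΔL, ΔJ.

forbidden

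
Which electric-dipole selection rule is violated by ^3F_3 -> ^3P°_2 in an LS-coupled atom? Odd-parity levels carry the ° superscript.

Parity must change: even → odd — ✓.
ΔS = 0: S: 1 → 1 — ✓.
ΔJ = 0, ±1 (not J=0↔0): J: 3 → 2, ΔJ = -1 — ✓.
ΔL = 0, ±1 (not L=0↔0): L: 3 → 1, ΔL = -2 — ✗.

the ΔL = 0, ±1 rule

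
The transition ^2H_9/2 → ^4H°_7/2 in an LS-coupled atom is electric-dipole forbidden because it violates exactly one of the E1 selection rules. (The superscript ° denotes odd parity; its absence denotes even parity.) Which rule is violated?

Initial level: S=1/2, L=5, J=9/2, parity even. Final level: S=3/2, L=5, J=7/2, parity odd.
Parity must change: even → odd — ✓.
ΔS = 0: S: 1/2 → 3/2 — ✗.
ΔL = 0, ±1 (not L=0↔0): L: 5 → 5, ΔL = +0 — ✓.
ΔJ = 0, ±1 (not J=0↔0): J: 9/2 → 7/2, ΔJ = -1 — ✓.

the ΔS = 0 rule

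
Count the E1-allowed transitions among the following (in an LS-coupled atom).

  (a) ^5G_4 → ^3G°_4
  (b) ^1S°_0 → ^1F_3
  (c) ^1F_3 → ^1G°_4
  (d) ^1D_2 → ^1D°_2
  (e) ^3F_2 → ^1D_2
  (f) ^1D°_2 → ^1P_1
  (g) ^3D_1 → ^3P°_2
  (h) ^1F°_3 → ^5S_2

4

(a) forbidden (ΔS fails)
(b) forbidden (ΔL, ΔJ fail)
(c) allowed
(d) allowed
(e) forbidden (parity, ΔS fail)
(f) allowed
(g) allowed
(h) forbidden (ΔS, ΔL fail)
Total allowed: 4 of 8.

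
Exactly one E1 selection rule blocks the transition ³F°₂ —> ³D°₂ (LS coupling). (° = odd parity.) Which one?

parity

Parity must change: odd → odd — fails.
ΔS = 0: S: 1 → 1 — passes.
ΔL = 0, ±1 (not L=0↔0): L: 3 → 2, ΔL = -1 — passes.
ΔJ = 0, ±1 (not J=0↔0): J: 2 → 2, ΔJ = +0 — passes.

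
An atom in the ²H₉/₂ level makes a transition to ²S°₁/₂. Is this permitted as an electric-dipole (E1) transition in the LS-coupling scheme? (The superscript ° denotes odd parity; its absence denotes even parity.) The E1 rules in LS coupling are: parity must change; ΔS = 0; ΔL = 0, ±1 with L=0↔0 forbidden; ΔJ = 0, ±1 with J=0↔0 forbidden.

Reading off the term symbols: S 1/2→1/2, L 5→0, J 9/2→1/2, parity even→odd.
Parity must change: even → odd — passes.
ΔS = 0: S: 1/2 → 1/2 — passes.
ΔL = 0, ±1 (not L=0↔0): L: 5 → 0, ΔL = -5 — fails.
ΔJ = 0, ±1 (not J=0↔0): J: 9/2 → 1/2, ΔJ = -4 — fails.
Rule(s) violated: ΔL, ΔJ.

forbidden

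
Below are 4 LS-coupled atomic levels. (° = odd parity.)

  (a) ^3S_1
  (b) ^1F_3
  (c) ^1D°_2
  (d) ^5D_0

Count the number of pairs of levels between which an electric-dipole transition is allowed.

(a)–(b): forbidden (parity, ΔS, ΔL, ΔJ).
(a)–(c): forbidden (ΔS, ΔL).
(a)–(d): forbidden (parity, ΔS, ΔL).
(b)–(c): allowed.
(b)–(d): forbidden (parity, ΔS, ΔJ).
(c)–(d): forbidden (ΔS, ΔJ).
Allowed pairs: 1 of 6.

1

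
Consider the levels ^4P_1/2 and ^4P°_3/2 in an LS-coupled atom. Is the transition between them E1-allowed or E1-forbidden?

Reading off the term symbols: S 3/2→3/2, L 1→1, J 1/2→3/2, parity even→odd.
Parity must change: even → odd — passes.
ΔS = 0: S: 3/2 → 3/2 — passes.
ΔL = 0, ±1 (not L=0↔0): L: 1 → 1, ΔL = +0 — passes.
ΔJ = 0, ±1 (not J=0↔0): J: 1/2 → 3/2, ΔJ = +1 — passes.
All four E1 rules are satisfied.

allowed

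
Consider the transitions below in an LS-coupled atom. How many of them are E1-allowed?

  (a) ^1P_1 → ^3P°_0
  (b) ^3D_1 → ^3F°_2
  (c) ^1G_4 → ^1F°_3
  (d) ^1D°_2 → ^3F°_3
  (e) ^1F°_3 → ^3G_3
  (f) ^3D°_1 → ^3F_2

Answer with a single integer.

(a) forbidden (ΔS fails)
(b) allowed
(c) allowed
(d) forbidden (parity, ΔS fail)
(e) forbidden (ΔS fails)
(f) allowed
Total allowed: 3 of 6.

3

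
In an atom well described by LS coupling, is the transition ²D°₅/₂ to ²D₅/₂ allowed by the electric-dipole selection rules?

allowed

Initial level: S=1/2, L=2, J=5/2, parity odd. Final level: S=1/2, L=2, J=5/2, parity even.
ΔJ = 0, ±1 (not J=0↔0): J: 5/2 → 5/2, ΔJ = +0 — satisfied.
ΔL = 0, ±1 (not L=0↔0): L: 2 → 2, ΔL = +0 — satisfied.
Parity must change: odd → even — satisfied.
ΔS = 0: S: 1/2 → 1/2 — satisfied.
All four E1 rules are satisfied.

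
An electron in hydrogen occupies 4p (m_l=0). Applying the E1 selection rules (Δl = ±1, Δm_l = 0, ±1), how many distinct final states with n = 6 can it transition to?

E1 requires Δl = ±1, so l_f ∈ {0, 2}; with 0 ≤ l_f ≤ n_f−1 = 5, the allowed l_f values are {0, 2}.
For l_f = 0: m_f ∈ {m_i−1, m_i, m_i+1} ∩ [−0, 0] = {0} → 1 state.
For l_f = 2: m_f ∈ {m_i−1, m_i, m_i+1} ∩ [−2, 2] = {-1, 0, 1} → 3 states.
Total: 4.

4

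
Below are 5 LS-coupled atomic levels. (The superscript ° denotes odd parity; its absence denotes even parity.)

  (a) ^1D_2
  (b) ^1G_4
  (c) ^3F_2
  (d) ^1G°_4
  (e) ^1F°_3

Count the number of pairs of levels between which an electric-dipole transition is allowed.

(a)–(b): forbidden (parity, ΔL, ΔJ).
(a)–(c): forbidden (parity, ΔS).
(a)–(d): forbidden (ΔL, ΔJ).
(a)–(e): allowed.
(b)–(c): forbidden (parity, ΔS, ΔJ).
(b)–(d): allowed.
(b)–(e): allowed.
(c)–(d): forbidden (ΔS, ΔJ).
(c)–(e): forbidden (ΔS).
(d)–(e): forbidden (parity).
Allowed pairs: 3 of 10.

3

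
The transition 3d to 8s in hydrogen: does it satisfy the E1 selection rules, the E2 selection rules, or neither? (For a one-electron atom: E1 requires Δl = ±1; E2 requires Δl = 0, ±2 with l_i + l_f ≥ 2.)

E2

Δl = 0 − 2 = -2; l_i + l_f = 2.
E1 (Δl = ±1): not satisfied.
E2 (Δl = 0,±2, l_i+l_f ≥ 2): satisfied.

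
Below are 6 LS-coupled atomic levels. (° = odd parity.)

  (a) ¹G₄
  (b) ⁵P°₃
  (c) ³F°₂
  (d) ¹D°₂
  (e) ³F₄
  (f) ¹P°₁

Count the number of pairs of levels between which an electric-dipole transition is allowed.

(a)–(b): forbidden (ΔS, ΔL).
(a)–(c): forbidden (ΔS, ΔJ).
(a)–(d): forbidden (ΔL, ΔJ).
(a)–(e): forbidden (parity, ΔS).
(a)–(f): forbidden (ΔL, ΔJ).
(b)–(c): forbidden (parity, ΔS, ΔL).
(b)–(d): forbidden (parity, ΔS).
(b)–(e): forbidden (ΔS, ΔL).
(b)–(f): forbidden (parity, ΔS, ΔJ).
(c)–(d): forbidden (parity, ΔS).
(c)–(e): forbidden (ΔJ).
(c)–(f): forbidden (parity, ΔS, ΔL).
(d)–(e): forbidden (ΔS, ΔJ).
(d)–(f): forbidden (parity).
(e)–(f): forbidden (ΔS, ΔL, ΔJ).
Allowed pairs: 0 of 15.

0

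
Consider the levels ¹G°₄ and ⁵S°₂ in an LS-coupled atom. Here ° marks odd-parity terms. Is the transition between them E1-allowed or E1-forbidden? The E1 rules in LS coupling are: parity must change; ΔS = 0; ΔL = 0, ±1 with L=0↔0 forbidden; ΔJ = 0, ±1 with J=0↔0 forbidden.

forbidden

Parity must change: odd → odd — ✗.
ΔS = 0: S: 0 → 2 — ✗.
ΔL = 0, ±1 (not L=0↔0): L: 4 → 0, ΔL = -4 — ✗.
ΔJ = 0, ±1 (not J=0↔0): J: 4 → 2, ΔJ = -2 — ✗.
Rule(s) violated: parity, ΔS, ΔL, ΔJ.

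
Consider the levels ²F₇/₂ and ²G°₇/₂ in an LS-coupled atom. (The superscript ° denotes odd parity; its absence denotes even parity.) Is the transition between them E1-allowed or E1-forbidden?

allowed

Reading off the term symbols: S 1/2→1/2, L 3→4, J 7/2→7/2, parity even→odd.
Parity must change: even → odd — ✓.
ΔS = 0: S: 1/2 → 1/2 — ✓.
ΔL = 0, ±1 (not L=0↔0): L: 3 → 4, ΔL = +1 — ✓.
ΔJ = 0, ±1 (not J=0↔0): J: 7/2 → 7/2, ΔJ = +0 — ✓.
All four E1 rules are satisfied.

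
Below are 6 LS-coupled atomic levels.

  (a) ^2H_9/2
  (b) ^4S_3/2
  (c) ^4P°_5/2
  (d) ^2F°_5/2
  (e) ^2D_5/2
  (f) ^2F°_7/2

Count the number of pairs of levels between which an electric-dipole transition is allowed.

3

(a)–(b): forbidden (parity, ΔS, ΔL, ΔJ).
(a)–(c): forbidden (ΔS, ΔL, ΔJ).
(a)–(d): forbidden (ΔL, ΔJ).
(a)–(e): forbidden (parity, ΔL, ΔJ).
(a)–(f): forbidden (ΔL).
(b)–(c): allowed.
(b)–(d): forbidden (ΔS, ΔL).
(b)–(e): forbidden (parity, ΔS, ΔL).
(b)–(f): forbidden (ΔS, ΔL, ΔJ).
(c)–(d): forbidden (parity, ΔS, ΔL).
(c)–(e): forbidden (ΔS).
(c)–(f): forbidden (parity, ΔS, ΔL).
(d)–(e): allowed.
(d)–(f): forbidden (parity).
(e)–(f): allowed.
Allowed pairs: 3 of 15.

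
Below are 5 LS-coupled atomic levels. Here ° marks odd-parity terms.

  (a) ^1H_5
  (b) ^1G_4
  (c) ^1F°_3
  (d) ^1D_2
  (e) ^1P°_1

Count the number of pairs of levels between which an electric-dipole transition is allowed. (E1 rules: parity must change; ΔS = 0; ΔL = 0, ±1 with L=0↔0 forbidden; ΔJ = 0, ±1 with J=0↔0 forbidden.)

(a)–(b): forbidden (parity).
(a)–(c): forbidden (ΔL, ΔJ).
(a)–(d): forbidden (parity, ΔL, ΔJ).
(a)–(e): forbidden (ΔL, ΔJ).
(b)–(c): allowed.
(b)–(d): forbidden (parity, ΔL, ΔJ).
(b)–(e): forbidden (ΔL, ΔJ).
(c)–(d): allowed.
(c)–(e): forbidden (parity, ΔL, ΔJ).
(d)–(e): allowed.
Allowed pairs: 3 of 10.

3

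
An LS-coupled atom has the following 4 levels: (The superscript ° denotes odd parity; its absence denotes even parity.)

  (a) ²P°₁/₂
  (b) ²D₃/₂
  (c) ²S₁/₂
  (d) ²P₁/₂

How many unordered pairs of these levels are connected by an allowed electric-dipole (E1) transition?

(a)–(b): allowed.
(a)–(c): allowed.
(a)–(d): allowed.
(b)–(c): forbidden (parity, ΔL).
(b)–(d): forbidden (parity).
(c)–(d): forbidden (parity).
Allowed pairs: 3 of 6.

3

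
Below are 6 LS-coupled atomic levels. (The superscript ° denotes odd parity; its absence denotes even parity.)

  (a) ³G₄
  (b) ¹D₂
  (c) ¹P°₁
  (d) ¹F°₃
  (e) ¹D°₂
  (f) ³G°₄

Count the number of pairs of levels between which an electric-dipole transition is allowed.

(a)–(b): forbidden (parity, ΔS, ΔL, ΔJ).
(a)–(c): forbidden (ΔS, ΔL, ΔJ).
(a)–(d): forbidden (ΔS).
(a)–(e): forbidden (ΔS, ΔL, ΔJ).
(a)–(f): allowed.
(b)–(c): allowed.
(b)–(d): allowed.
(b)–(e): allowed.
(b)–(f): forbidden (ΔS, ΔL, ΔJ).
(c)–(d): forbidden (parity, ΔL, ΔJ).
(c)–(e): forbidden (parity).
(c)–(f): forbidden (parity, ΔS, ΔL, ΔJ).
(d)–(e): forbidden (parity).
(d)–(f): forbidden (parity, ΔS).
(e)–(f): forbidden (parity, ΔS, ΔL, ΔJ).
Allowed pairs: 4 of 15.

4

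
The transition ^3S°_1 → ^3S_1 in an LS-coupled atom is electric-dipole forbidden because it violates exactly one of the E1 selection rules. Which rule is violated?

Reading off the term symbols: S 1→1, L 0→0, J 1→1, parity odd→even.
ΔJ = 0, ±1 (not J=0↔0): J: 1 → 1, ΔJ = +0 — passes.
Parity must change: odd → even — passes.
ΔS = 0: S: 1 → 1 — passes.
ΔL = 0, ±1 (not L=0↔0): L: 0 → 0, ΔL = +0 — fails.

the L=0 ↔ L=0 exclusion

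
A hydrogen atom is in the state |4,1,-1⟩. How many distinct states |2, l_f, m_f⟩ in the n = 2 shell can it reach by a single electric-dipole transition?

E1 requires Δl = ±1, so l_f ∈ {0, 2}; with 0 ≤ l_f ≤ n_f−1 = 1, the allowed l_f values are {0}.
For l_f = 0: m_f ∈ {m_i−1, m_i, m_i+1} ∩ [−0, 0] = {0} → 1 state.
Total: 1.

1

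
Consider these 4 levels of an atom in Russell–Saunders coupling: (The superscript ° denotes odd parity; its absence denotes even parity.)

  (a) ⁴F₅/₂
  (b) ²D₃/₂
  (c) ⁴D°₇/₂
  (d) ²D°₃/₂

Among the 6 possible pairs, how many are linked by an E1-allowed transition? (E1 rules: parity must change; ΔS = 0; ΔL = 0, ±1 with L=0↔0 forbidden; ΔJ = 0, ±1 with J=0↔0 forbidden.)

2

(a)–(b): forbidden (parity, ΔS).
(a)–(c): allowed.
(a)–(d): forbidden (ΔS).
(b)–(c): forbidden (ΔS, ΔJ).
(b)–(d): allowed.
(c)–(d): forbidden (parity, ΔS, ΔJ).
Allowed pairs: 2 of 6.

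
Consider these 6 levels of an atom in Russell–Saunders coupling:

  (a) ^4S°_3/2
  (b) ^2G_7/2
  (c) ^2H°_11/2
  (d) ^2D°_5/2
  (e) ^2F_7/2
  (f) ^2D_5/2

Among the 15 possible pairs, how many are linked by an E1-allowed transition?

(a)–(b): forbidden (ΔS, ΔL, ΔJ).
(a)–(c): forbidden (parity, ΔS, ΔL, ΔJ).
(a)–(d): forbidden (parity, ΔS, ΔL).
(a)–(e): forbidden (ΔS, ΔL, ΔJ).
(a)–(f): forbidden (ΔS, ΔL).
(b)–(c): forbidden (ΔJ).
(b)–(d): forbidden (ΔL).
(b)–(e): forbidden (parity).
(b)–(f): forbidden (parity, ΔL).
(c)–(d): forbidden (parity, ΔL, ΔJ).
(c)–(e): forbidden (ΔL, ΔJ).
(c)–(f): forbidden (ΔL, ΔJ).
(d)–(e): allowed.
(d)–(f): allowed.
(e)–(f): forbidden (parity).
Allowed pairs: 2 of 15.

2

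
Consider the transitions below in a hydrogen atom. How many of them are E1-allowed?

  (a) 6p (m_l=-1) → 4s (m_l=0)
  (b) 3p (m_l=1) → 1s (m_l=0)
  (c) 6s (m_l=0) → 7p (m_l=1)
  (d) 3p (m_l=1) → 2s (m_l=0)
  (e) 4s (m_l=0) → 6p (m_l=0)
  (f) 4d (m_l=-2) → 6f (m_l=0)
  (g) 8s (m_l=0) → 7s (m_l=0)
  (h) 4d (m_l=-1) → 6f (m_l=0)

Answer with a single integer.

(a) allowed
(b) allowed
(c) allowed
(d) allowed
(e) allowed
(f) forbidden — Δm_l = +2 (E1 requires Δm_l = 0, ±1)
(g) forbidden — Δl = +0 (E1 requires Δl = ±1)
(h) allowed
Total allowed: 6 of 8.

6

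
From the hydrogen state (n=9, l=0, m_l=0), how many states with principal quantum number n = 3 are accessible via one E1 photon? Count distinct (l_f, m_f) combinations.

3

E1 requires Δl = ±1, so l_f ∈ {-1, 1}; with 0 ≤ l_f ≤ n_f−1 = 2, the allowed l_f values are {1}.
For l_f = 1: m_f ∈ {m_i−1, m_i, m_i+1} ∩ [−1, 1] = {-1, 0, 1} → 3 states.
Total: 3.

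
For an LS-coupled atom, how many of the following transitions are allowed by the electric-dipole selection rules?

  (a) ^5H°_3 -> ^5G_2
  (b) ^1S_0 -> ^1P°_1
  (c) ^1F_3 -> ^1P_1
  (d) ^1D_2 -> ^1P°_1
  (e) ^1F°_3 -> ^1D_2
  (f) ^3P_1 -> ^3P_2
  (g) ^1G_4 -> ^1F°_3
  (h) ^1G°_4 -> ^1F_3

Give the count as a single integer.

6

(a) allowed
(b) allowed
(c) forbidden (parity, ΔL, ΔJ fail)
(d) allowed
(e) allowed
(f) forbidden (parity fails)
(g) allowed
(h) allowed
Total allowed: 6 of 8.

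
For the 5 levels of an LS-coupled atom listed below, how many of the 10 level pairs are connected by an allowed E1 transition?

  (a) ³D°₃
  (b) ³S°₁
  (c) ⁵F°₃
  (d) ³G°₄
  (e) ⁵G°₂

(a)–(b): forbidden (parity, ΔL, ΔJ).
(a)–(c): forbidden (parity, ΔS).
(a)–(d): forbidden (parity, ΔL).
(a)–(e): forbidden (parity, ΔS, ΔL).
(b)–(c): forbidden (parity, ΔS, ΔL, ΔJ).
(b)–(d): forbidden (parity, ΔL, ΔJ).
(b)–(e): forbidden (parity, ΔS, ΔL).
(c)–(d): forbidden (parity, ΔS).
(c)–(e): forbidden (parity).
(d)–(e): forbidden (parity, ΔS, ΔJ).
Allowed pairs: 0 of 10.

0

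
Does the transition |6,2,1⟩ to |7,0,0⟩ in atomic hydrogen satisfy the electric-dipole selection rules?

Δl = 0 − 2 = -2; the E1 rule Δl = ±1 is ✗.
Δm_l = 0 − (1) = -1. E1 requires Δm_l = 0, ±1: ✓.
The transition is electric-dipole forbidden.

forbidden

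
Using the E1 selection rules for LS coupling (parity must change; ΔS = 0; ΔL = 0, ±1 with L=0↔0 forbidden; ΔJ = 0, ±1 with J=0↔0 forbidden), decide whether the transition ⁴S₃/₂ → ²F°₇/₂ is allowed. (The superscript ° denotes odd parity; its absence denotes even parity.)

forbidden

Reading off the term symbols: S 3/2→1/2, L 0→3, J 3/2→7/2, parity even→odd.
Parity must change: even → odd — ✓.
ΔS = 0: S: 3/2 → 1/2 — ✗.
ΔL = 0, ±1 (not L=0↔0): L: 0 → 3, ΔL = +3 — ✗.
ΔJ = 0, ±1 (not J=0↔0): J: 3/2 → 7/2, ΔJ = +2 — ✗.
Rule(s) violated: ΔS, ΔL, ΔJ.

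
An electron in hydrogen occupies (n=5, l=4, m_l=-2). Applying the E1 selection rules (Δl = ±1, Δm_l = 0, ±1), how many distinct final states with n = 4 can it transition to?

E1 requires Δl = ±1, so l_f ∈ {3, 5}; with 0 ≤ l_f ≤ n_f−1 = 3, the allowed l_f values are {3}.
For l_f = 3: m_f ∈ {m_i−1, m_i, m_i+1} ∩ [−3, 3] = {-3, -2, -1} → 3 states.
Total: 3.

3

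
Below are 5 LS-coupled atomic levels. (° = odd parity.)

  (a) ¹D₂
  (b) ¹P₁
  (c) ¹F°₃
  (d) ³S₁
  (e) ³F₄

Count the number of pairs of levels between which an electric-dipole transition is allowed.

(a)–(b): forbidden (parity).
(a)–(c): allowed.
(a)–(d): forbidden (parity, ΔS, ΔL).
(a)–(e): forbidden (parity, ΔS, ΔJ).
(b)–(c): forbidden (ΔL, ΔJ).
(b)–(d): forbidden (parity, ΔS).
(b)–(e): forbidden (parity, ΔS, ΔL, ΔJ).
(c)–(d): forbidden (ΔS, ΔL, ΔJ).
(c)–(e): forbidden (ΔS).
(d)–(e): forbidden (parity, ΔL, ΔJ).
Allowed pairs: 1 of 10.

1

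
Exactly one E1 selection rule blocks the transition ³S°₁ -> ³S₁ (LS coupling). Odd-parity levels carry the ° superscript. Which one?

the L=0 ↔ L=0 exclusion

Initial level: S=1, L=0, J=1, parity odd. Final level: S=1, L=0, J=1, parity even.
Parity must change: odd → even — passes.
ΔS = 0: S: 1 → 1 — passes.
ΔL = 0, ±1 (not L=0↔0): L: 0 → 0, ΔL = +0 — fails.
ΔJ = 0, ±1 (not J=0↔0): J: 1 → 1, ΔJ = +0 — passes.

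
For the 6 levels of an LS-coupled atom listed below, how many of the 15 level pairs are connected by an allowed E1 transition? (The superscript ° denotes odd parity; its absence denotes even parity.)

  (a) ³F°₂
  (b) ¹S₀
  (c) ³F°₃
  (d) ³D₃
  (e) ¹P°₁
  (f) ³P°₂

(a)–(b): forbidden (ΔS, ΔL, ΔJ).
(a)–(c): forbidden (parity).
(a)–(d): allowed.
(a)–(e): forbidden (parity, ΔS, ΔL).
(a)–(f): forbidden (parity, ΔL).
(b)–(c): forbidden (ΔS, ΔL, ΔJ).
(b)–(d): forbidden (parity, ΔS, ΔL, ΔJ).
(b)–(e): allowed.
(b)–(f): forbidden (ΔS, ΔJ).
(c)–(d): allowed.
(c)–(e): forbidden (parity, ΔS, ΔL, ΔJ).
(c)–(f): forbidden (parity, ΔL).
(d)–(e): forbidden (ΔS, ΔJ).
(d)–(f): allowed.
(e)–(f): forbidden (parity, ΔS).
Allowed pairs: 4 of 15.

4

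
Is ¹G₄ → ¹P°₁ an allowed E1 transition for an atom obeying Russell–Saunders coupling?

Reading off the term symbols: S 0→0, L 4→1, J 4→1, parity even→odd.
Parity must change: even → odd — satisfied.
ΔS = 0: S: 0 → 0 — satisfied.
ΔL = 0, ±1 (not L=0↔0): L: 4 → 1, ΔL = -3 — violated.
ΔJ = 0, ±1 (not J=0↔0): J: 4 → 1, ΔJ = -3 — violated.
Rule(s) violated: ΔL, ΔJ.

forbidden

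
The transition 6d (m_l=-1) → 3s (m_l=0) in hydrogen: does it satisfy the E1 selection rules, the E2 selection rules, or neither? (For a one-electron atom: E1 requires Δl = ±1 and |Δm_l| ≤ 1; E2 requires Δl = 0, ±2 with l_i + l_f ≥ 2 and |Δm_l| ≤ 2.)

Δl = 0 − 2 = -2; l_i + l_f = 2.
Δm_l = +1.
E1 (Δl = ±1, |Δm_l| ≤ 1): not satisfied.
E2 (Δl = 0,±2, l_i+l_f ≥ 2, |Δm_l| ≤ 2): satisfied.

E2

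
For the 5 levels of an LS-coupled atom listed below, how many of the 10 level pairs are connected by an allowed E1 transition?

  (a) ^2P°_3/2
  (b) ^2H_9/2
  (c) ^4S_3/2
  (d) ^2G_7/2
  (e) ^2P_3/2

1

(a)–(b): forbidden (ΔL, ΔJ).
(a)–(c): forbidden (ΔS).
(a)–(d): forbidden (ΔL, ΔJ).
(a)–(e): allowed.
(b)–(c): forbidden (parity, ΔS, ΔL, ΔJ).
(b)–(d): forbidden (parity).
(b)–(e): forbidden (parity, ΔL, ΔJ).
(c)–(d): forbidden (parity, ΔS, ΔL, ΔJ).
(c)–(e): forbidden (parity, ΔS).
(d)–(e): forbidden (parity, ΔL, ΔJ).
Allowed pairs: 1 of 10.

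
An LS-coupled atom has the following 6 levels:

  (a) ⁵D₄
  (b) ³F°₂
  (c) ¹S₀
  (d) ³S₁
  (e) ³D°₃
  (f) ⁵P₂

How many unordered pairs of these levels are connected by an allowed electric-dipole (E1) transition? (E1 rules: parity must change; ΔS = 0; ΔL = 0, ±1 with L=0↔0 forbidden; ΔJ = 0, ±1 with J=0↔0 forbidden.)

0

(a)–(b): forbidden (ΔS, ΔJ).
(a)–(c): forbidden (parity, ΔS, ΔL, ΔJ).
(a)–(d): forbidden (parity, ΔS, ΔL, ΔJ).
(a)–(e): forbidden (ΔS).
(a)–(f): forbidden (parity, ΔJ).
(b)–(c): forbidden (ΔS, ΔL, ΔJ).
(b)–(d): forbidden (ΔL).
(b)–(e): forbidden (parity).
(b)–(f): forbidden (ΔS, ΔL).
(c)–(d): forbidden (parity, ΔS, ΔL).
(c)–(e): forbidden (ΔS, ΔL, ΔJ).
(c)–(f): forbidden (parity, ΔS, ΔJ).
(d)–(e): forbidden (ΔL, ΔJ).
(d)–(f): forbidden (parity, ΔS).
(e)–(f): forbidden (ΔS).
Allowed pairs: 0 of 15.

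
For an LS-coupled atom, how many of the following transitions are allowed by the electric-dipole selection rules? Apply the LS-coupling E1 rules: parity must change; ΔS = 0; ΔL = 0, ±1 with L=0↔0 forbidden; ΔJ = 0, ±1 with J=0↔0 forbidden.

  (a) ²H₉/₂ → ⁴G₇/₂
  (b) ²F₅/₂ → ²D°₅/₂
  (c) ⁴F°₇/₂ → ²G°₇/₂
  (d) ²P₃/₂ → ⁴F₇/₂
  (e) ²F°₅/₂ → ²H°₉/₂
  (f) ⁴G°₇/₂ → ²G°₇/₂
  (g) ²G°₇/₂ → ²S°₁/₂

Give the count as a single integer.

1

(a) forbidden (parity, ΔS fail)
(b) allowed
(c) forbidden (parity, ΔS fail)
(d) forbidden (parity, ΔS, ΔL, ΔJ fail)
(e) forbidden (parity, ΔL, ΔJ fail)
(f) forbidden (parity, ΔS fail)
(g) forbidden (parity, ΔL, ΔJ fail)
Total allowed: 1 of 7.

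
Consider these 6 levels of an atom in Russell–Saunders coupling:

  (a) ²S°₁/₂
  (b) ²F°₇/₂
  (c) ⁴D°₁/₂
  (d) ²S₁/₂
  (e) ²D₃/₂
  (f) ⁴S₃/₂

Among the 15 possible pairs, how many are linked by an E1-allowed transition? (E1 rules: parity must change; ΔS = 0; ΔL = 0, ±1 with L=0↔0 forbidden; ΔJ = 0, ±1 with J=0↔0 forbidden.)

0

(a)–(b): forbidden (parity, ΔL, ΔJ).
(a)–(c): forbidden (parity, ΔS, ΔL).
(a)–(d): forbidden (ΔL).
(a)–(e): forbidden (ΔL).
(a)–(f): forbidden (ΔS, ΔL).
(b)–(c): forbidden (parity, ΔS, ΔJ).
(b)–(d): forbidden (ΔL, ΔJ).
(b)–(e): forbidden (ΔJ).
(b)–(f): forbidden (ΔS, ΔL, ΔJ).
(c)–(d): forbidden (ΔS, ΔL).
(c)–(e): forbidden (ΔS).
(c)–(f): forbidden (ΔL).
(d)–(e): forbidden (parity, ΔL).
(d)–(f): forbidden (parity, ΔS, ΔL).
(e)–(f): forbidden (parity, ΔS, ΔL).
Allowed pairs: 0 of 15.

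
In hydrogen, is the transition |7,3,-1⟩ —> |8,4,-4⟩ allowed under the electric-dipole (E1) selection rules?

forbidden

Δl = 4 − 3 = +1; the E1 rule Δl = ±1 is satisfied.
m_l: -1 → -4 (Δm_l = -3). |Δm_l| ≤ 1 violated.
The transition is electric-dipole forbidden.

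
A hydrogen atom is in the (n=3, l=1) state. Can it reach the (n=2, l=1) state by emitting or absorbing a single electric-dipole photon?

Δl = 1 − 1 = +0; the E1 rule Δl = ±1 is violated.
The transition is electric-dipole forbidden.

forbidden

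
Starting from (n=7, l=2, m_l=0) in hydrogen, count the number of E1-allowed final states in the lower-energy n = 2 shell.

3

E1 requires Δl = ±1, so l_f ∈ {1, 3}; with 0 ≤ l_f ≤ n_f−1 = 1, the allowed l_f values are {1}.
For l_f = 1: m_f ∈ {m_i−1, m_i, m_i+1} ∩ [−1, 1] = {-1, 0, 1} → 3 states.
Total: 3.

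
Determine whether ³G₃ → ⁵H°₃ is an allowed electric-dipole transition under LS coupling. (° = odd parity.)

forbidden

Parity must change: even → odd — satisfied.
ΔS = 0: S: 1 → 2 — violated.
ΔL = 0, ±1 (not L=0↔0): L: 4 → 5, ΔL = +1 — satisfied.
ΔJ = 0, ±1 (not J=0↔0): J: 3 → 3, ΔJ = +0 — satisfied.
Rule(s) violated: ΔS.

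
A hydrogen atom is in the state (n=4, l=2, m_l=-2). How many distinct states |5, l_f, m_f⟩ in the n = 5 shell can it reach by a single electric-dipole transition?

E1 requires Δl = ±1, so l_f ∈ {1, 3}; with 0 ≤ l_f ≤ n_f−1 = 4, the allowed l_f values are {1, 3}.
For l_f = 1: m_f ∈ {m_i−1, m_i, m_i+1} ∩ [−1, 1] = {-1} → 1 state.
For l_f = 3: m_f ∈ {m_i−1, m_i, m_i+1} ∩ [−3, 3] = {-3, -2, -1} → 3 states.
Total: 4.

4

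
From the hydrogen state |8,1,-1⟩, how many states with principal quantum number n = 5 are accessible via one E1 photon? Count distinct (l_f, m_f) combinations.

E1 requires Δl = ±1, so l_f ∈ {0, 2}; with 0 ≤ l_f ≤ n_f−1 = 4, the allowed l_f values are {0, 2}.
For l_f = 0: m_f ∈ {m_i−1, m_i, m_i+1} ∩ [−0, 0] = {0} → 1 state.
For l_f = 2: m_f ∈ {m_i−1, m_i, m_i+1} ∩ [−2, 2] = {-2, -1, 0} → 3 states.
Total: 4.

4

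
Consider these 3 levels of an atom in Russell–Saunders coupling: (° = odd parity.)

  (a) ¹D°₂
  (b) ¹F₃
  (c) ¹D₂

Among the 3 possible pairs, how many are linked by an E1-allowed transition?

2

(a)–(b): allowed.
(a)–(c): allowed.
(b)–(c): forbidden (parity).
Allowed pairs: 2 of 3.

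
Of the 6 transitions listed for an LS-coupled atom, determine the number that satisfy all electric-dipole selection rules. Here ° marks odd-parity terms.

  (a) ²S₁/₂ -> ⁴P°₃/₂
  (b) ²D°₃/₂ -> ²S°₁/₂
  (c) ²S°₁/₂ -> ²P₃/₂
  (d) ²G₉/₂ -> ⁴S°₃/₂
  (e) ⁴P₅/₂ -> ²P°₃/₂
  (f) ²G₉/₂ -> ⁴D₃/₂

(a) forbidden (ΔS fails)
(b) forbidden (parity, ΔL fail)
(c) allowed
(d) forbidden (ΔS, ΔL, ΔJ fail)
(e) forbidden (ΔS fails)
(f) forbidden (parity, ΔS, ΔL, ΔJ fail)
Total allowed: 1 of 6.

1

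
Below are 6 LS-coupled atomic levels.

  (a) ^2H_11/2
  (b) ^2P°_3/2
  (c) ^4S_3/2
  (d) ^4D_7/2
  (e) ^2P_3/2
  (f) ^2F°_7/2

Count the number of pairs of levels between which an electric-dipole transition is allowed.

(a)–(b): forbidden (ΔL, ΔJ).
(a)–(c): forbidden (parity, ΔS, ΔL, ΔJ).
(a)–(d): forbidden (parity, ΔS, ΔL, ΔJ).
(a)–(e): forbidden (parity, ΔL, ΔJ).
(a)–(f): forbidden (ΔL, ΔJ).
(b)–(c): forbidden (ΔS).
(b)–(d): forbidden (ΔS, ΔJ).
(b)–(e): allowed.
(b)–(f): forbidden (parity, ΔL, ΔJ).
(c)–(d): forbidden (parity, ΔL, ΔJ).
(c)–(e): forbidden (parity, ΔS).
(c)–(f): forbidden (ΔS, ΔL, ΔJ).
(d)–(e): forbidden (parity, ΔS, ΔJ).
(d)–(f): forbidden (ΔS).
(e)–(f): forbidden (ΔL, ΔJ).
Allowed pairs: 1 of 15.

1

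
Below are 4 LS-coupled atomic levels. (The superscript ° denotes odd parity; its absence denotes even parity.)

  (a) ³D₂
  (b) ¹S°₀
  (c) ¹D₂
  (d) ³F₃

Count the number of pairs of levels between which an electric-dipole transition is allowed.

0

(a)–(b): forbidden (ΔS, ΔL, ΔJ).
(a)–(c): forbidden (parity, ΔS).
(a)–(d): forbidden (parity).
(b)–(c): forbidden (ΔL, ΔJ).
(b)–(d): forbidden (ΔS, ΔL, ΔJ).
(c)–(d): forbidden (parity, ΔS).
Allowed pairs: 0 of 6.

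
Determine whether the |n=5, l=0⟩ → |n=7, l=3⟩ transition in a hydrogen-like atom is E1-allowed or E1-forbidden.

l: 0 → 3 (Δl = +3). Δl = ±1 ✗.
The transition is electric-dipole forbidden.

forbidden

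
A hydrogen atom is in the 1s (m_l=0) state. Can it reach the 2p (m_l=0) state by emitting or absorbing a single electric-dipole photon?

allowed

l: 0 → 1 (Δl = +1). Δl = ±1 satisfied.
m_l: 0 → 0 (Δm_l = +0). |Δm_l| ≤ 1 satisfied.
All E1 selection rules are satisfied.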